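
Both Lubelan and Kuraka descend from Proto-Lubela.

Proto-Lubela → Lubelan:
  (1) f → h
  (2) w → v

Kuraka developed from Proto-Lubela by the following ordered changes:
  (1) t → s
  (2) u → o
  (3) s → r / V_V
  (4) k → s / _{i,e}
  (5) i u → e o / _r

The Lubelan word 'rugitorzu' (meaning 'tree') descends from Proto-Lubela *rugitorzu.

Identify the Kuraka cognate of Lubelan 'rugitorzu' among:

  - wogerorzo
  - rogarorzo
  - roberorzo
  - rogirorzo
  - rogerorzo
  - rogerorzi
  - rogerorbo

rogerorzo

Kuraka: *rugitorzu > rugisorzu > rogisorzo > rogirorzo > rogerorzo  (by unconditioned shift, vowel merger, rhotacism, pre-rhotic lowering)
Only 'rogerorzo' matches the regular Kuraka development of *rugitorzu.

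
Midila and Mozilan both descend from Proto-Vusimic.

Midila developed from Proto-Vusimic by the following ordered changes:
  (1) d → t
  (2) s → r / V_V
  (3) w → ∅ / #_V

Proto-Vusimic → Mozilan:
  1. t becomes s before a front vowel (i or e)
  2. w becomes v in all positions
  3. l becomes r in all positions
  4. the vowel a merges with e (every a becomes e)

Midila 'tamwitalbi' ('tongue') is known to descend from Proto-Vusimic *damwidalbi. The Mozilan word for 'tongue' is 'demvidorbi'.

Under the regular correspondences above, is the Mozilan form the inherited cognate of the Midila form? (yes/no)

Derive the expected Mozilan reflex of *damwidalbi:
Mozilan: *damwidalbi
  damwidalbi (rule 1 does not apply)
  damwidalbi → damvidalbi   [unconditioned shift]
  damvidalbi → damvidarbi   [unconditioned shift]
  damvidarbi → demviderbi   [vowel merger]
  giving Mozilan demviderbi.
The regular Mozilan reflex would be 'demviderbi', but the attested form is 'demvidorbi'. The correspondence is irregular, so they are not cognates (the Mozilan form has a different source).

no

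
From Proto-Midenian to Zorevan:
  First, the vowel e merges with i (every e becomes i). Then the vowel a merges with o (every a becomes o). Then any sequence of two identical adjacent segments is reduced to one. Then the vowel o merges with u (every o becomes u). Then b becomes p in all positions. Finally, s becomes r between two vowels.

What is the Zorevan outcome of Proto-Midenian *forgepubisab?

furgipupirup

Zorevan: start from *forgepubisab.
  rule 1 (vowel merger): forgepubisab → forgipubisab
  rule 2 (vowel merger): forgipubisab → forgipubisob
  rule 3: no change — forgipubisob
  rule 4 (vowel merger): forgipubisob → furgipubisub
  rule 5 (unconditioned shift): furgipubisub → furgipupisup
  rule 6 (rhotacism): furgipupisup → furgipupirup
  ⇒ Zorevan furgipupirup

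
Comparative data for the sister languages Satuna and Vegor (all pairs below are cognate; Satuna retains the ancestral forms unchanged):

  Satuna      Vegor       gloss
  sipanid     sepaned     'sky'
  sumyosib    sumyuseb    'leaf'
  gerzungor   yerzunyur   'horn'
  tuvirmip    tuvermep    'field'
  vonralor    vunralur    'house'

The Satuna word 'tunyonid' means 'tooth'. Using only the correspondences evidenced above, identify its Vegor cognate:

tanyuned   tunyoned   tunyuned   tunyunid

vonralor ~ vunralur — Satuna o corresponds to Vegor u after a consonant, before a nasal.
sipanid ~ sepaned — Satuna i corresponds to Vegor e after a consonant, before a consonant other than r, m, n, p, b, f, v.
Applying these to Satuna 'tunyonid':
  tunyonid → tunyunid   (o→u after a consonant, before a nasal)
  tunyunid → tunyuned   (i→e after a consonant, before a consonant other than r, m, n, p, b, f, v)
So the Vegor cognate is 'tunyuned'.

tunyuned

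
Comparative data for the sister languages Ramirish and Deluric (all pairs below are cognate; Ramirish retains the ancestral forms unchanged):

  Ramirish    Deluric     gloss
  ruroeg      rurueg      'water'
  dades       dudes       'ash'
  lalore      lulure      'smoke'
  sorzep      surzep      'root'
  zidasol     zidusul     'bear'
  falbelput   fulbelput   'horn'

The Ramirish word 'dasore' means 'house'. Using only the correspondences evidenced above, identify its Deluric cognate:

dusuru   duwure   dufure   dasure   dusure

dusure

dades ~ dudes, lalore ~ lulure — Ramirish a corresponds to Deluric u after a consonant, before a consonant other than r, m, n, p, b, f, v.
lalore ~ lulure, sorzep ~ surzep — Ramirish o corresponds to Deluric u after a consonant, before r.
Applying these to Ramirish 'dasore':
  dasore → dusore   (a→u after a consonant, before a consonant other than r, m, n, p, b, f, v)
  dusore → dusure   (o→u after a consonant, before r)
So the Deluric cognate is 'dusure'.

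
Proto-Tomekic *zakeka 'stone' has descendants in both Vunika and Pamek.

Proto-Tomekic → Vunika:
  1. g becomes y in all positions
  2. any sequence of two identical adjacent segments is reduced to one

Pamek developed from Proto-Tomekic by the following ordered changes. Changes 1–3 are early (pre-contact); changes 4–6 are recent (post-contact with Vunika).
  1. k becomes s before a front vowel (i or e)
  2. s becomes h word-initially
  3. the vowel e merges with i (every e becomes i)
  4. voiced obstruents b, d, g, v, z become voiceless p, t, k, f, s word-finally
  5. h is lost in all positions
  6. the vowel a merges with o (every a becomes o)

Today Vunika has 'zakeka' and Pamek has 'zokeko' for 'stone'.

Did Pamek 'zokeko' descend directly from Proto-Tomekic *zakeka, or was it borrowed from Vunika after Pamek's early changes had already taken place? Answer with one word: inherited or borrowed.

If inherited, *zakeka would pass through all of Pamek's changes:
Pamek: *zakeka > zaseka > zasika > zosiko  (by palatalisation, vowel merger, vowel merger)
If borrowed from Vunika 'zakeka' after the early changes, it would undergo only the recent ones:
  rule 4 (final devoicing): no change (zakeka)
  rule 5 (h-loss): no change (zakeka)
  rule 6 (vowel merger): zakeka → zokeko
  ⇒ as a loan: zokeko
Pamek 'zokeko' matches the loan outcome 'zokeko', not the inherited 'zosiko' — it skipped the early Pamek changes, so it was borrowed from Vunika.

borrowed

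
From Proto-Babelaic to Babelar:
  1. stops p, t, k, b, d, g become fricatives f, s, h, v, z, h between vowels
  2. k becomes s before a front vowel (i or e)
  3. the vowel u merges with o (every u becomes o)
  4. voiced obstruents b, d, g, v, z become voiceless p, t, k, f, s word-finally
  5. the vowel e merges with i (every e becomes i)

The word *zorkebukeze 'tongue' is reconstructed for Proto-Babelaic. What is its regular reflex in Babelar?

zorsivohizi

Babelar: start from *zorkebukeze.
  rule 1 (intervocalic lenition): zorkebukeze → zorkevuheze
  rule 2 (palatalisation): zorkevuheze → zorsevuheze
  rule 3 (vowel merger): zorsevuheze → zorsevoheze
  rule 4: no change — zorsevoheze
  rule 5 (vowel merger): zorsevoheze → zorsivohizi
  ⇒ Babelar zorsivohizi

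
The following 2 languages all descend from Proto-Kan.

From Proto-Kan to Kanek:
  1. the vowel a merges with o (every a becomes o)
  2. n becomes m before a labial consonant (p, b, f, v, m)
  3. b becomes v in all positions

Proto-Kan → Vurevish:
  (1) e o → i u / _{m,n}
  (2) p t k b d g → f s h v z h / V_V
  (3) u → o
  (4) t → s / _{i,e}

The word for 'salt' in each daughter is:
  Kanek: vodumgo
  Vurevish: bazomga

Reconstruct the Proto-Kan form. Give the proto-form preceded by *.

*badumga

Position 3: Kanek has d, Vurevish has z. Kanek preserves d here (none of its changes turn any other segment into d), so the proto-segment is *d.
Position 7: Kanek has o, Vurevish has a. Vurevish preserves a here (none of its changes turn any other segment into a), so the proto-segment is *a.
Position 4: Kanek has u, Vurevish has o. Kanek preserves u here (none of its changes turn any other segment into u), so the proto-segment is *u.
This points to *badumga. Verify forward in each daughter:
Kanek: start from *badumga.
  rule 1 (vowel merger): badumga → bodumgo
  rule 2: no change — bodumgo
  rule 3 (unconditioned shift): bodumgo → vodumgo
  ⇒ Kanek vodumgo
Vurevish: start from *badumga.
  rule 1: no change — badumga
  rule 2 (intervocalic lenition): badumga → bazumga
  rule 3 (vowel merger): bazumga → bazomga
  rule 4: no change — bazomga
  ⇒ Vurevish bazomga
Only *badumga yields all of Kanek vodumgo, Vurevish bazomga.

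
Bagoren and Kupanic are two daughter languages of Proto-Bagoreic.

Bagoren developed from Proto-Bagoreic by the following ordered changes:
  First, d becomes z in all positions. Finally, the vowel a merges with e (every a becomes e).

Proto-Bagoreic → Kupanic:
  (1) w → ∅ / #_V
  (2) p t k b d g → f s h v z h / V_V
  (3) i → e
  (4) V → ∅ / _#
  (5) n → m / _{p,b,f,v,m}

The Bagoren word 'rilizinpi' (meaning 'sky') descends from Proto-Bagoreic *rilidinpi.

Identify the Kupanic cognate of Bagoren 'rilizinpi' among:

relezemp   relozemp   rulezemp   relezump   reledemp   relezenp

relezemp

Kupanic: start from *rilidinpi.
  rule 1: no change — rilidinpi
  rule 2 (intervocalic lenition): rilidinpi → rilizinpi
  rule 3 (vowel merger): rilizinpi → relezenpe
  rule 4 (apocope): relezenpe → relezenp
  rule 5 (nasal place assimilation): relezenp → relezemp
  ⇒ Kupanic relezemp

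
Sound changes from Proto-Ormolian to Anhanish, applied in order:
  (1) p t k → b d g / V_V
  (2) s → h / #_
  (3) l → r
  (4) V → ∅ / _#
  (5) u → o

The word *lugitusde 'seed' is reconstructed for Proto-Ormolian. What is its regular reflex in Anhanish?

rogidosd

Anhanish: start from *lugitusde.
  rule 1 (intervocalic voicing): lugitusde → lugidusde
  rule 2: no change — lugidusde
  rule 3 (unconditioned shift): lugidusde → rugidusde
  rule 4 (apocope): rugidusde → rugidusd
  rule 5 (vowel merger): rugidusd → rogidosd
  ⇒ Anhanish rogidosd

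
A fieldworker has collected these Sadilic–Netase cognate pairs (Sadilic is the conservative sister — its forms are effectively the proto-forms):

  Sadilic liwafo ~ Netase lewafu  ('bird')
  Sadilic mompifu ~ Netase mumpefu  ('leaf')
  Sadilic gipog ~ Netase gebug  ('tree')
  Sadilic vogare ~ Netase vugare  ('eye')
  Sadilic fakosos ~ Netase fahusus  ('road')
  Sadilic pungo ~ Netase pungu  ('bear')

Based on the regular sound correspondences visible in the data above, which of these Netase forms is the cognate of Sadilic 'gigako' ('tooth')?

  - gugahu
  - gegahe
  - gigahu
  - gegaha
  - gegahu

gegahu

liwafo ~ lewafu — Sadilic i corresponds to Netase e after a consonant, before a consonant other than r, m, n, p, b, f, v.
fakosos ~ fahusus — Sadilic k corresponds to Netase h between vowels (before a back vowel).
liwafo ~ lewafu, pungo ~ pungu — Sadilic o corresponds to Netase u word-finally.
Applying these to Sadilic 'gigako':
  gigako → gegako   (i→e after a consonant, before a consonant other than r, m, n, p, b, f, v)
  gegako → gegaho   (k→h between vowels (before a back vowel))
  gegaho → gegahu   (o→u word-finally)
So the Netase cognate is 'gegahu'.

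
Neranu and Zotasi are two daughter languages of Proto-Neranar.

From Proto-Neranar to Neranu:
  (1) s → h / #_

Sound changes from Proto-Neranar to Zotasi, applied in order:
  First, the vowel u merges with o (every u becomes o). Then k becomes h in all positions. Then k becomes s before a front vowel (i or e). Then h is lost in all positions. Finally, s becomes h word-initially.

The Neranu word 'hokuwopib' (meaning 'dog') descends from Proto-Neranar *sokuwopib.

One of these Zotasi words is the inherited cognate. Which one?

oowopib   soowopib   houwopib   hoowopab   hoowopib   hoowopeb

Zotasi: start from *sokuwopib.
  rule 1 (vowel merger): sokuwopib → sokowopib
  rule 2 (unconditioned shift): sokowopib → sohowopib
  rule 3: no change — sohowopib
  rule 4 (h-loss): sohowopib → soowopib
  rule 5 (debuccalisation): soowopib → hoowopib
  ⇒ Zotasi hoowopib
The other candidates each miss or misapply at least one Zotasi change.

hoowopib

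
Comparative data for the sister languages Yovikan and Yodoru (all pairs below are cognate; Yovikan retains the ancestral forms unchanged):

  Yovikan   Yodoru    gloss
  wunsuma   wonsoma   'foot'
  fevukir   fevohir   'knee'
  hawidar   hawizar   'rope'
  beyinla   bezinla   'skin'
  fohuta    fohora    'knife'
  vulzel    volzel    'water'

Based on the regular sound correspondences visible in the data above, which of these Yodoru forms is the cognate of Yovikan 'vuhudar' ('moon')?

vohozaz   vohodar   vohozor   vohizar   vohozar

fevukir ~ fevohir, fohuta ~ fohora — Yovikan u corresponds to Yodoru o after a consonant, before a consonant other than r, m, n, p, b, f, v.
hawidar ~ hawizar — Yovikan d corresponds to Yodoru z between vowels (before a back vowel).
Applying these to Yovikan 'vuhudar':
  vuhudar → vohudar   (u→o after a consonant, before a consonant other than r, m, n, p, b, f, v)
  vohudar → vohodar   (u→o after a consonant, before a consonant other than r, m, n, p, b, f, v)
  vohodar → vohozar   (d→z between vowels (before a back vowel))
So the Yodoru cognate is 'vohozar'.

vohozar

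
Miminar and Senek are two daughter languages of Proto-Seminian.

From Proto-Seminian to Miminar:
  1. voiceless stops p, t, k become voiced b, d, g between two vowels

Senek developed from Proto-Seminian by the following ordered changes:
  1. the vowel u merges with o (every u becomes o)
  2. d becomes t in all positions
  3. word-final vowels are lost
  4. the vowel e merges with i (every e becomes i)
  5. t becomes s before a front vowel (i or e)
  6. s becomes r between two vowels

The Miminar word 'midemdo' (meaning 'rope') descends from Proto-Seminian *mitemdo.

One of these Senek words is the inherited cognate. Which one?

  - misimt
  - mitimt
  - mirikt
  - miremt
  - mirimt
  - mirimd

Senek: start from *mitemdo.
  rule 1: no change — mitemdo
  rule 2 (unconditioned shift): mitemdo → mitemto
  rule 3 (apocope): mitemto → mitemt
  rule 4 (vowel merger): mitemt → mitimt
  rule 5 (palatalisation): mitimt → misimt
  rule 6 (rhotacism): misimt → mirimt
  ⇒ Senek mirimt

mirimt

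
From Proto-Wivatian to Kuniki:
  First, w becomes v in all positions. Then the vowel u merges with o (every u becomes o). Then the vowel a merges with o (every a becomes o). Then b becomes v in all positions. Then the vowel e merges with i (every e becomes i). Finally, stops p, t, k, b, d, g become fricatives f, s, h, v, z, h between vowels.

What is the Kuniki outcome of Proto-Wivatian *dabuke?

Kuniki: start from *dabuke.
  rule 1: no change — dabuke
  rule 2 (vowel merger): dabuke → daboke
  rule 3 (vowel merger): daboke → doboke
  rule 4 (unconditioned shift): doboke → dovoke
  rule 5 (vowel merger): dovoke → dovoki
  rule 6 (intervocalic lenition): dovoki → dovohi
  ⇒ Kuniki dovohi

dovohi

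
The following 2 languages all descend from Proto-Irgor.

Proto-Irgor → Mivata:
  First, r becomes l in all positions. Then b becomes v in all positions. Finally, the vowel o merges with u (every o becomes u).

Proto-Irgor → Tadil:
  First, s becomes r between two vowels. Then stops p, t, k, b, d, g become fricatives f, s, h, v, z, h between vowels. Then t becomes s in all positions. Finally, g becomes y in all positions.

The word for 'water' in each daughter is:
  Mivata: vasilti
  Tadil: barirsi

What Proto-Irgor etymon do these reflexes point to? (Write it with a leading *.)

*basirti

Position 3: Mivata has s, Tadil has r. Mivata preserves s here (none of its changes turn any other segment into s), so the proto-segment is *s.
Position 1: Mivata has v, Tadil has b. Tadil preserves b here (none of its changes turn any other segment into b), so the proto-segment is *b.
Verify the candidate proto-form against each daughter:
Mivata: *basirti
  basirti → basilti   [unconditioned shift]
  basilti → vasilti   [unconditioned shift]
  vasilti (rule 3 does not apply)
  giving Mivata vasilti.
Tadil: *basirti
  basirti → barirti   [rhotacism]
  barirti (rule 2 does not apply)
  barirti → barirsi   [unconditioned shift]
  barirsi (rule 4 does not apply)
  giving Tadil barirsi.
Only *basirti yields all of Mivata vasilti, Tadil barirsi.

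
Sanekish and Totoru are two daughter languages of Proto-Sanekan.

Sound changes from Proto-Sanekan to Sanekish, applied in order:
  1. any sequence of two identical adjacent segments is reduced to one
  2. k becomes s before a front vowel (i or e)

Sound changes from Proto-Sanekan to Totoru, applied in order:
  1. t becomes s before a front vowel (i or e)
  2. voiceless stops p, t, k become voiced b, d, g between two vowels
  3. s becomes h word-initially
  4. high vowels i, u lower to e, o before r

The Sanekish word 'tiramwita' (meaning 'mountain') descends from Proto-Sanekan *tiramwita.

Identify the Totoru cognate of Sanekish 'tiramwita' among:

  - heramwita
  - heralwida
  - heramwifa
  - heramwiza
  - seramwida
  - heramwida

Totoru: start from *tiramwita.
  rule 1 (palatalisation): tiramwita → siramwita
  rule 2 (intervocalic voicing): siramwita → siramwida
  rule 3 (debuccalisation): siramwida → hiramwida
  rule 4 (pre-rhotic lowering): hiramwida → heramwida
  ⇒ Totoru heramwida
Only 'heramwida' matches the regular Totoru development of *tiramwita.

heramwida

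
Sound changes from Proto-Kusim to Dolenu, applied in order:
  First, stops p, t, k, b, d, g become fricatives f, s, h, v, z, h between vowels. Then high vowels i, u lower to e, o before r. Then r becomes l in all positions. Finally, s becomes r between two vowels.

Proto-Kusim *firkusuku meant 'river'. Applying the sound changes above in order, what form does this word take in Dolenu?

Dolenu: start from *firkusuku.
  rule 1 (intervocalic lenition): firkusuku → firkusuhu
  rule 2 (pre-rhotic lowering): firkusuhu → ferkusuhu
  rule 3 (unconditioned shift): ferkusuhu → felkusuhu
  rule 4 (rhotacism): felkusuhu → felkuruhu
  ⇒ Dolenu felkuruhu

felkuruhu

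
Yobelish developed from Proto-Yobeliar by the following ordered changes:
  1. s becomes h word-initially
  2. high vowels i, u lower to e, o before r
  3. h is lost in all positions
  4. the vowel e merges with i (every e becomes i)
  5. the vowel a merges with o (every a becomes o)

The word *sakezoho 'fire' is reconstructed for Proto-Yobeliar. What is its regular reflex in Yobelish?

okizoo

Yobelish: *sakezoho > hakezoho > akezoo > akizoo > okizoo  (by debuccalisation, h-loss, vowel merger, vowel merger)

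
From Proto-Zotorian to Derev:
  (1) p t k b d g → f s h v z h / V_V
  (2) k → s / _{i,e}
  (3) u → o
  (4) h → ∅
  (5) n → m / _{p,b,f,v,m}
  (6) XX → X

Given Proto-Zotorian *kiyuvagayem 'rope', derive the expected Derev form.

Derev: *kiyuvagayem > kiyuvahayem > siyuvahayem > siyovahayem > siyovaayem > siyovayem  (by intervocalic lenition, palatalisation, vowel merger, h-loss, degemination)

siyovayem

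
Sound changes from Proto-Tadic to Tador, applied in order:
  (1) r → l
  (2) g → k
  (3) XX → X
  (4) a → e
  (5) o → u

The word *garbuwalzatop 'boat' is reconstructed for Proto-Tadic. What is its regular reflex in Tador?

kelbuwelzetup

Tador: *garbuwalzatop
  garbuwalzatop → galbuwalzatop   [unconditioned shift]
  galbuwalzatop → kalbuwalzatop   [unconditioned shift]
  kalbuwalzatop (rule 3 does not apply)
  kalbuwalzatop → kelbuwelzetop   [vowel merger]
  kelbuwelzetop → kelbuwelzetup   [vowel merger]
  giving Tador kelbuwelzetup.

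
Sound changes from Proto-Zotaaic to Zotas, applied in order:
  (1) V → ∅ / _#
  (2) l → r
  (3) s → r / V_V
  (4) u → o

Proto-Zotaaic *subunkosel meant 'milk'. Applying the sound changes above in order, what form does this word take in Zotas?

sobonkorer

Zotas: *subunkosel > subunkoser > subunkorer > sobonkorer  (by unconditioned shift, rhotacism, vowel merger)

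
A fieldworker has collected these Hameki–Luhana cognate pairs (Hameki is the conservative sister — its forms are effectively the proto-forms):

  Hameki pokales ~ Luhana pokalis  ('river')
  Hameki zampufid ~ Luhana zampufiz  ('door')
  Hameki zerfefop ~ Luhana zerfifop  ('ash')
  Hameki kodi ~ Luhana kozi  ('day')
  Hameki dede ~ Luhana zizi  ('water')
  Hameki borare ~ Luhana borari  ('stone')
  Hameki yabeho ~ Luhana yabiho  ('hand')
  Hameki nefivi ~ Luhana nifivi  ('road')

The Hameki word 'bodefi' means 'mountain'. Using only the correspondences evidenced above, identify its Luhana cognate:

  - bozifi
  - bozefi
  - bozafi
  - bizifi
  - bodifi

bozifi

dede ~ zizi — Hameki d corresponds to Luhana z between vowels (before a front vowel).
zerfefop ~ zerfifop, nefivi ~ nifivi — Hameki e corresponds to Luhana i after a consonant, before a labial obstruent.
Applying these to Hameki 'bodefi':
  bodefi → bozefi   (d→z between vowels (before a front vowel))
  bozefi → bozifi   (e→i after a consonant, before a labial obstruent)
So the Luhana cognate is 'bozifi'.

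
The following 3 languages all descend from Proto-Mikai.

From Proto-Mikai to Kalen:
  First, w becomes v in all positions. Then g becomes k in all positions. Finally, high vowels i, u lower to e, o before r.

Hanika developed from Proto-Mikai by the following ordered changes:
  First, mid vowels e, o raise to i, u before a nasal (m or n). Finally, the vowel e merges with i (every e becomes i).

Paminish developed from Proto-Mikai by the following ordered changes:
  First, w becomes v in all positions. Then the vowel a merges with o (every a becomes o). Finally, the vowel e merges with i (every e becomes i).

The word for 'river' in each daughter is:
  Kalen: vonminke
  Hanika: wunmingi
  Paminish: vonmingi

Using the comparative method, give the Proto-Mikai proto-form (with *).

Position 7: Kalen has k, Hanika has g, Paminish has g. Hanika preserves g here (none of its changes turn any other segment into g), so the proto-segment is *g.
Position 1: Kalen has v, Hanika has w, Paminish has v. Hanika preserves w here (none of its changes turn any other segment into w), so the proto-segment is *w.
Verify the candidate proto-form against each daughter:
Kalen: *wonminge
  wonminge → vonminge   [unconditioned shift]
  vonminge → vonminke   [unconditioned shift]
  vonminke (rule 3 does not apply)
  giving Kalen vonminke.
Hanika: start from *wonminge.
  rule 1 (pre-nasal raising): wonminge → wunminge
  rule 2 (vowel merger): wunminge → wunmingi
  ⇒ Hanika wunmingi
Paminish: *wonminge > vonminge > vonmingi  (by unconditioned shift, vowel merger)
Only *wonminge yields all of Kalen vonminke, Hanika wunmingi, Paminish vonmingi.

*wonminge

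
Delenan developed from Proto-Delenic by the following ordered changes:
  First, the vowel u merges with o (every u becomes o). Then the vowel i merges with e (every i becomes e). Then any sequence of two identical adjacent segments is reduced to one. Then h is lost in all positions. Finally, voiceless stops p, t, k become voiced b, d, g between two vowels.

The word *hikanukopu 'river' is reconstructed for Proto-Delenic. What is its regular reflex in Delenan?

eganogobo

Delenan: *hikanukopu
  hikanukopu → hikanokopo   [vowel merger]
  hikanokopo → hekanokopo   [vowel merger]
  hekanokopo (rule 3 does not apply)
  hekanokopo → ekanokopo   [h-loss]
  ekanokopo → eganogobo   [intervocalic voicing]
  giving Delenan eganogobo.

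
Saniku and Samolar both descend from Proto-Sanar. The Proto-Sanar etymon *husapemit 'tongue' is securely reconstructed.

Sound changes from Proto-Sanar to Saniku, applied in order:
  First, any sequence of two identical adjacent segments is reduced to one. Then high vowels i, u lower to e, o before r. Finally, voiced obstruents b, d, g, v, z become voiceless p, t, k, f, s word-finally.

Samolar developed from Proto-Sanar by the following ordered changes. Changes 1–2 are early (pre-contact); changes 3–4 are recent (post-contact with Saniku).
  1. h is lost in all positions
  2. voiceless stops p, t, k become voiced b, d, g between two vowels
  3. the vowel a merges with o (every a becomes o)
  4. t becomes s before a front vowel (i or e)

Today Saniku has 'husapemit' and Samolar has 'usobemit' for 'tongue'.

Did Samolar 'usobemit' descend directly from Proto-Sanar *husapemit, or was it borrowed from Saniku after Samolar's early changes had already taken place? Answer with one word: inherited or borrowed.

inherited

If inherited, *husapemit would pass through all of Samolar's changes:
Samolar: *husapemit
  husapemit → usapemit   [h-loss]
  usapemit → usabemit   [intervocalic voicing]
  usabemit → usobemit   [vowel merger]
  usobemit (rule 4 does not apply)
  giving Samolar usobemit.
If borrowed from Saniku 'husapemit' after the early changes, it would undergo only the recent ones:
  rule 3 (vowel merger): husapemit → husopemit
  rule 4 (palatalisation): no change (husopemit)
  ⇒ as a loan: husopemit
Samolar 'usobemit' matches the inherited outcome exactly, so it is an inherited cognate, not a loan.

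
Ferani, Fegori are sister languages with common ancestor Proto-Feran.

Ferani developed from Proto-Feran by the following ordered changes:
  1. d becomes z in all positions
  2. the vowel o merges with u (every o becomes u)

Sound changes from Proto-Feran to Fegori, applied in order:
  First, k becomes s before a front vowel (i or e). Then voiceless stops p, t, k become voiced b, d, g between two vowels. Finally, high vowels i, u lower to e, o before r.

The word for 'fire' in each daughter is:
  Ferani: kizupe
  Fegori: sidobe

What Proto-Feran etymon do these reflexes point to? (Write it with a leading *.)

Position 1: Ferani has k, Fegori has s. Ferani preserves k here (none of its changes turn any other segment into k), so the proto-segment is *k.
Position 5: Ferani has p, Fegori has b. Ferani preserves p here (none of its changes turn any other segment into p), so the proto-segment is *p.
Verify the candidate proto-form against each daughter:
Ferani: *kidope
  kidope → kizope   [unconditioned shift]
  kizope → kizupe   [vowel merger]
  giving Ferani kizupe.
Fegori: *kidope
  kidope → sidope   [palatalisation]
  sidope → sidobe   [intervocalic voicing]
  sidobe (rule 3 does not apply)
  giving Fegori sidobe.
No other proto-form is consistent with every reflex, so the reconstruction is *kidope.

*kidope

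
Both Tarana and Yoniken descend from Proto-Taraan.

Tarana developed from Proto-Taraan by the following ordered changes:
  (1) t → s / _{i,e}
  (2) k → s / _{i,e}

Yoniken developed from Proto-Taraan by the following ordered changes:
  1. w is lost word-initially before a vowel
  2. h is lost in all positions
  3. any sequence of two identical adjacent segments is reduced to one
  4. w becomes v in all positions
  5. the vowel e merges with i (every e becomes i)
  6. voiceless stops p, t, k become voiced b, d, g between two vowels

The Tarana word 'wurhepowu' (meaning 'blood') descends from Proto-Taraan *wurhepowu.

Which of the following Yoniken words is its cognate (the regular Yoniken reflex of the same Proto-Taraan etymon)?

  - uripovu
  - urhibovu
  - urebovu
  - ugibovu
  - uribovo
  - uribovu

Yoniken: *wurhepowu > urhepowu > urepowu > urepovu > uripovu > uribovu  (by glide loss, h-loss, unconditioned shift, vowel merger, intervocalic voicing)
Among the options, 'uribovu' alone shows every Yoniken change applied in order.

uribovu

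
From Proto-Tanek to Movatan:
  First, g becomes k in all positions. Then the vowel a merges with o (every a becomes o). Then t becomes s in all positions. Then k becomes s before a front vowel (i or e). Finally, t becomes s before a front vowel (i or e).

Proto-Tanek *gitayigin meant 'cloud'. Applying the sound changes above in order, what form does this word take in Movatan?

Movatan: *gitayigin
  gitayigin → kitayikin   [unconditioned shift]
  kitayikin → kitoyikin   [vowel merger]
  kitoyikin → kisoyikin   [unconditioned shift]
  kisoyikin → sisoyisin   [palatalisation]
  sisoyisin (rule 5 does not apply)
  giving Movatan sisoyisin.

sisoyisin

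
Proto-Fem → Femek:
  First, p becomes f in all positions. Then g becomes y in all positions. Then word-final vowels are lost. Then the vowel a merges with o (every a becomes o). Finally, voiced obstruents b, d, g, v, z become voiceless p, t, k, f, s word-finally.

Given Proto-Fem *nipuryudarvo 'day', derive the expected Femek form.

Femek: *nipuryudarvo > nifuryudarvo > nifuryudarv > nifuryudorv > nifuryudorf  (by unconditioned shift, apocope, vowel merger, final devoicing)

nifuryudorf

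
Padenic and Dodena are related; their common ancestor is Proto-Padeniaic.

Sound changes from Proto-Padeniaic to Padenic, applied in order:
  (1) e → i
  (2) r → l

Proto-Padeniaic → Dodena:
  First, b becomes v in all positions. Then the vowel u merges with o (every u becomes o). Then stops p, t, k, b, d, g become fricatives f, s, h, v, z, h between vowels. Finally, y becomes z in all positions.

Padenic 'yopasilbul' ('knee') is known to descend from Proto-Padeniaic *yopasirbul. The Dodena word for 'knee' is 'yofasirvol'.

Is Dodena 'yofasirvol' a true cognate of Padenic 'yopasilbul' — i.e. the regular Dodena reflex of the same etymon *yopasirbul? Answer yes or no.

no

Derive the expected Dodena reflex of *yopasirbul:
Dodena: *yopasirbul
  yopasirbul → yopasirvul   [unconditioned shift]
  yopasirvul → yopasirvol   [vowel merger]
  yopasirvol → yofasirvol   [intervocalic lenition]
  yofasirvol → zofasirvol   [unconditioned shift]
  giving Dodena zofasirvol.
The regular Dodena reflex would be 'zofasirvol', but the attested form is 'yofasirvol'. The correspondence is irregular, so they are not cognates (the Dodena form has a different source).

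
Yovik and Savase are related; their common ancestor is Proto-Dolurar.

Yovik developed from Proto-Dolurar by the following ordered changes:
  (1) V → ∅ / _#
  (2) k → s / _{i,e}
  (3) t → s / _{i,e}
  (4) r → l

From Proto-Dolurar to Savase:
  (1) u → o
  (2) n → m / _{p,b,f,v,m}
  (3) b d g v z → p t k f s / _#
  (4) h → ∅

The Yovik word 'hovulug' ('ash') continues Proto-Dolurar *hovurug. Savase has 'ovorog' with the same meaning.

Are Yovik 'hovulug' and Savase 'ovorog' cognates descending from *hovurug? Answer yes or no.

no

Derive the expected Savase reflex of *hovurug:
Savase: *hovurug
  hovurug → hovorog   [vowel merger]
  hovorog (rule 2 does not apply)
  hovorog → hovorok   [final devoicing]
  hovorok → ovorok   [h-loss]
  giving Savase ovorok.
The regular Savase reflex would be 'ovorok', but the attested form is 'ovorog'. The correspondence is irregular, so they are not cognates (the Savase form has a different source).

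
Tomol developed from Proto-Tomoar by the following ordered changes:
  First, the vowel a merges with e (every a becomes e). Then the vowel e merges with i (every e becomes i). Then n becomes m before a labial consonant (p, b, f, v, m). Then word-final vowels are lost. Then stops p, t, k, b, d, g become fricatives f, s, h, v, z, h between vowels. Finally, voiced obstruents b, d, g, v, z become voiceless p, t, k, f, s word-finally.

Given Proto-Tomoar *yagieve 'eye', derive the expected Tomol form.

yihiif

Tomol: *yagieve > yegieve > yigiivi > yigiiv > yihiiv > yihiif  (by vowel merger, vowel merger, apocope, intervocalic lenition, final devoicing)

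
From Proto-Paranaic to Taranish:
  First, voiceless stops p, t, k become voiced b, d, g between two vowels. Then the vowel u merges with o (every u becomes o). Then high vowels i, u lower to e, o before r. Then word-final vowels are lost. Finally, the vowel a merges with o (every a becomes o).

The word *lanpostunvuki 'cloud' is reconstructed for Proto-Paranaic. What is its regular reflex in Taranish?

Taranish: *lanpostunvuki
  lanpostunvuki → lanpostunvugi   [intervocalic voicing]
  lanpostunvugi → lanpostonvogi   [vowel merger]
  lanpostonvogi (rule 3 does not apply)
  lanpostonvogi → lanpostonvog   [apocope]
  lanpostonvog → lonpostonvog   [vowel merger]
  giving Taranish lonpostonvog.

lonpostonvog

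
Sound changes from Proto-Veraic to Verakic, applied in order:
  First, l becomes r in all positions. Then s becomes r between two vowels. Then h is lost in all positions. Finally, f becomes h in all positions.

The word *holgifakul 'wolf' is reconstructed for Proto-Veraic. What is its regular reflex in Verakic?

Verakic: *holgifakul
  holgifakul → horgifakur   [unconditioned shift]
  horgifakur (rule 2 does not apply)
  horgifakur → orgifakur   [h-loss]
  orgifakur → orgihakur   [unconditioned shift]
  giving Verakic orgihakur.

orgihakur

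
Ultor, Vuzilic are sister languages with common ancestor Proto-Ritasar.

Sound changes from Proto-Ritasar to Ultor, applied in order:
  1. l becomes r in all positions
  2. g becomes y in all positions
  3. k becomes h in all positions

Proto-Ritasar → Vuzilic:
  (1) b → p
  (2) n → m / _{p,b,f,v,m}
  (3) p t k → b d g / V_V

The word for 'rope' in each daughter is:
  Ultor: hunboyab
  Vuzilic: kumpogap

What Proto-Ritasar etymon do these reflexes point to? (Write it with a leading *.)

*kunbogab

Position 6: Ultor has y, Vuzilic has g. Taking the neighbouring segments as reconstructed: Ultor y could go back to *g or *y; Vuzilic g could go back to *k or *g — the one source consistent with every daughter is *g.
Position 3: Ultor has n, Vuzilic has m. Ultor preserves n here (none of its changes turn any other segment into n), so the proto-segment is *n.
Position 8: Ultor has b, Vuzilic has p. Ultor preserves b here (none of its changes turn any other segment into b), so the proto-segment is *b.
Verify the candidate proto-form against each daughter:
Ultor: *kunbogab > kunboyab > hunboyab  (by unconditioned shift, unconditioned shift)
Vuzilic: *kunbogab
  kunbogab → kunpogap   [unconditioned shift]
  kunpogap → kumpogap   [nasal place assimilation]
  kumpogap (rule 3 does not apply)
  giving Vuzilic kumpogap.
No other proto-form is consistent with every reflex, so the reconstruction is *kunbogab.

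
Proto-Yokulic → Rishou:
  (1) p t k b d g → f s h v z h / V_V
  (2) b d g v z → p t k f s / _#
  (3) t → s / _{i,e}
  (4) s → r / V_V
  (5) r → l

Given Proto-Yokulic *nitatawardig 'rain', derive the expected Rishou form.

Rishou: *nitatawardig > nisasawardig > nisasawardik > nirarawardik > nilalawaldik  (by intervocalic lenition, final devoicing, rhotacism, unconditioned shift)

nilalawaldik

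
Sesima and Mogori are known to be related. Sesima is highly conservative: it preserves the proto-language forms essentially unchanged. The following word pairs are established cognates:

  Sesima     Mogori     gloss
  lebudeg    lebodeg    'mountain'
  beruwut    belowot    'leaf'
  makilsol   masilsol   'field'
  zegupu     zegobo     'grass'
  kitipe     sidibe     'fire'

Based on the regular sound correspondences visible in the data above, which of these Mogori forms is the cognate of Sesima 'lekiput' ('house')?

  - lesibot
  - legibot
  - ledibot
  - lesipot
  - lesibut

lesibot

makilsol ~ masilsol — Sesima k corresponds to Mogori s between vowels (before a front vowel).
zegupu ~ zegobo — Sesima p corresponds to Mogori b between vowels (before a back vowel).
lebudeg ~ lebodeg, beruwut ~ belowot — Sesima u corresponds to Mogori o after a consonant, before a consonant other than r, m, n, p, b, f, v.
Applying these to Sesima 'lekiput':
  lekiput → lesiput   (k→s between vowels (before a front vowel))
  lesiput → lesibut   (p→b between vowels (before a back vowel))
  lesibut → lesibot   (u→o after a consonant, before a consonant other than r, m, n, p, b, f, v)
So the Mogori cognate is 'lesibot'.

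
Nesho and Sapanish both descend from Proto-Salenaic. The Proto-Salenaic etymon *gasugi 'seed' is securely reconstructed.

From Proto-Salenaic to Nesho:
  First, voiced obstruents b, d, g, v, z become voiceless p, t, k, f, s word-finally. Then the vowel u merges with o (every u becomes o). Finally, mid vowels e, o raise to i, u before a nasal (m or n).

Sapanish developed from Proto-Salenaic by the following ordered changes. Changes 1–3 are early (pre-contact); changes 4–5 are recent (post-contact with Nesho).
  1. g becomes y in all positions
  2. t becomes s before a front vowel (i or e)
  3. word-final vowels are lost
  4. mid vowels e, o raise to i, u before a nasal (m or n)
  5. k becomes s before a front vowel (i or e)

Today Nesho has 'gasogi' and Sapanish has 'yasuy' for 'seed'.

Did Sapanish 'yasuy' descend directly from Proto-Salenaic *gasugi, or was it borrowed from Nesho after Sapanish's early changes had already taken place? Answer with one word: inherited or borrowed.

inherited

If inherited, *gasugi would pass through all of Sapanish's changes:
Sapanish: *gasugi
  gasugi → yasuyi   [unconditioned shift]
  yasuyi (rule 2 does not apply)
  yasuyi → yasuy   [apocope]
  yasuy (rule 4 does not apply)
  yasuy (rule 5 does not apply)
  giving Sapanish yasuy.
If borrowed from Nesho 'gasogi' after the early changes, it would undergo only the recent ones:
  rule 4 (pre-nasal raising): no change (gasogi)
  rule 5 (palatalisation): no change (gasogi)
  ⇒ as a loan: gasogi
Sapanish 'yasuy' matches the inherited outcome exactly, so it is an inherited cognate, not a loan.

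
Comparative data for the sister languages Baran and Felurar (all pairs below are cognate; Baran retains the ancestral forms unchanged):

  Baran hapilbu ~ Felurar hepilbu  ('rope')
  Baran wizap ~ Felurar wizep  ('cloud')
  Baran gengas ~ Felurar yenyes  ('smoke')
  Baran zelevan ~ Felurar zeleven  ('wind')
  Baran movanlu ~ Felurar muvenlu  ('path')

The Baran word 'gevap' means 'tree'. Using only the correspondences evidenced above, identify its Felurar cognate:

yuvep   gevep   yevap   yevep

gengas ~ yenyes — Baran g corresponds to Felurar y word-initially before a front vowel.
hapilbu ~ hepilbu, wizap ~ wizep — Baran a corresponds to Felurar e after a consonant, before a labial obstruent.
Applying these to Baran 'gevap':
  gevap → yevap   (g→y word-initially before a front vowel)
  yevap → yevep   (a→e after a consonant, before a labial obstruent)
So the Felurar cognate is 'yevep'.

yevep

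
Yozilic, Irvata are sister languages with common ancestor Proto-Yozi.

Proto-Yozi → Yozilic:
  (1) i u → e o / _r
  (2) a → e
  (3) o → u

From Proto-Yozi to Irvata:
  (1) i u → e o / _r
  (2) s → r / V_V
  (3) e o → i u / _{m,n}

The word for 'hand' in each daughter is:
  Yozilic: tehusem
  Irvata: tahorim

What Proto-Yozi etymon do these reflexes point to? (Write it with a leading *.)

*tahosem

Position 2: Yozilic has e, Irvata has a. Irvata preserves a here (none of its changes turn any other segment into a), so the proto-segment is *a.
Position 6: Yozilic has e, Irvata has i. Taking the neighbouring segments as reconstructed: Yozilic e could go back to *a or *e; Irvata i could go back to *e or *i — the one source consistent with every daughter is *e.
Position 4: Yozilic has u, Irvata has o. Taking the neighbouring segments as reconstructed: Yozilic u could go back to *o or *u; Irvata o can only go back to *o — the one source consistent with every daughter is *o.
This points to *tahosem. Verify forward in each daughter:
Yozilic: *tahosem > tehosem > tehusem  (by vowel merger, vowel merger)
Irvata: *tahosem
  tahosem (rule 1 does not apply)
  tahosem → tahorem   [rhotacism]
  tahorem → tahorim   [pre-nasal raising]
  giving Irvata tahorim.
*tahosem is the unique common source.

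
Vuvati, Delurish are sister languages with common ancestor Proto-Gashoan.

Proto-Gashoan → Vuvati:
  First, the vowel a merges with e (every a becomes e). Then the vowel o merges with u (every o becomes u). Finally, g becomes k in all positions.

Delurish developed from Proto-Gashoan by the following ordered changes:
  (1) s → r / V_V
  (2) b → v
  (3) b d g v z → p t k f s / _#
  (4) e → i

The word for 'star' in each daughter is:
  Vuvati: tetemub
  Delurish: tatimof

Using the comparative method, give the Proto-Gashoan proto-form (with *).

Position 6: Vuvati has u, Delurish has o. Delurish preserves o here (none of its changes turn any other segment into o), so the proto-segment is *o.
Position 2: Vuvati has e, Delurish has a. Delurish preserves a here (none of its changes turn any other segment into a), so the proto-segment is *a.
This points to *tatemob. Verify forward in each daughter:
Vuvati: *tatemob
  tatemob → tetemob   [vowel merger]
  tetemob → tetemub   [vowel merger]
  tetemub (rule 3 does not apply)
  giving Vuvati tetemub.
Delurish: *tatemob
  tatemob (rule 1 does not apply)
  tatemob → tatemov   [unconditioned shift]
  tatemov → tatemof   [final devoicing]
  tatemof → tatimof   [vowel merger]
  giving Delurish tatimof.
Only *tatemob yields all of Vuvati tetemub, Delurish tatimof.

*tatemob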